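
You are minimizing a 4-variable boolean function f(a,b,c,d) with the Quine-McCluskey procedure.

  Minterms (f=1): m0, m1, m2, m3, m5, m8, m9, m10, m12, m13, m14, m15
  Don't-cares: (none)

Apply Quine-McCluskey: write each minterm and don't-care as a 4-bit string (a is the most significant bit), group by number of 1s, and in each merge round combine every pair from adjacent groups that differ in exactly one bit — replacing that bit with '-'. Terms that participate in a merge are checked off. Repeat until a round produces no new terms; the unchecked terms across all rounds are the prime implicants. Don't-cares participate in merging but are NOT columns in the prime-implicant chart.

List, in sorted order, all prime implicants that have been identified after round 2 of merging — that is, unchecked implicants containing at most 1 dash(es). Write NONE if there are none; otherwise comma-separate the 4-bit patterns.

NONE

size-2^0 implicants → 0000(✓)  0001(✓)  0010(✓)  0011(✓)  0101(✓)  1000(✓)  1001(✓)  1010(✓)  1100(✓)  1101(✓)  1110(✓)  1111(✓)
size-2^1 implicants → -000(✓)  -001(✓)  -010(✓)  -101(✓)  0-01(✓)  00-0(✓)  00-1(✓)  000-(✓)  001-(✓)  1-00(✓)  1-01(✓)  1-10(✓)  10-0(✓)  100-(✓)  11-0(✓)  11-1(✓)  110-(✓)  111-(✓)
size-2^2 implicants → --01  -0-0  -00-  00--  1--0  1-0-  11--
Unchecked terms (primes): --01, -0-0, -00-, 00--, 1--0, 1-0-, 11--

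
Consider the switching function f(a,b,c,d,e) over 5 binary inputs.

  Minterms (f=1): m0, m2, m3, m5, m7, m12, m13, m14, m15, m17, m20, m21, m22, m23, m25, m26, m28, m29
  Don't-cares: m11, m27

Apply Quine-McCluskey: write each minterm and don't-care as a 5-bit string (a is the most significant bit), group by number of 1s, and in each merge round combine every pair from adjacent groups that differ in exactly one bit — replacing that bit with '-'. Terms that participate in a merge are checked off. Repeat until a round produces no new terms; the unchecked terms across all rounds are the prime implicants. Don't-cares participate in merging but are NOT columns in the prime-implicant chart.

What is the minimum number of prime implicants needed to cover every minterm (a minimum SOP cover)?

8

[col 0] 00000*, 00010*, 00011*, 00101*, 00111*, 01011*, 01100*, 01101*, 01110*, 01111*, 10001*, 10100*, 10101*, 10110*, 10111*, 11001*, 11010*, 11011*, 11100*, 11101*
[col 1] -0101*, -0111*, -1011, -1100*, -1101*, 0-011*, 0-101*, 0-111*, 00-11*, 000-0, 0001-, 001-1*, 01-11*, 011-0*, 011-1*, 0110-*, 0111-*, 1-001*, 1-100*, 1-101*, 10-01*, 101-0*, 101-1*, 1010-*, 1011-*, 11-01*, 110-1, 1101-, 1110-*
[col 2] --101, -01-1, -110-, 0--11, 0-1-1, 011--, 1--01, 1-10-, 101--
Prime implicants: --101, -01-1, -1011, -110-, 0--11, 0-1-1, 000-0, 0001-, 011--, 1--01, 1-10-, 101--, 110-1, 1101-
PI chart (minterm → PIs covering it):
  0 | 000-0  (sole → essential)
  2 | 000-0,0001-
  3 | 0--11,0001-
  5 | --101,-01-1,0-1-1
  7 | -01-1,0--11,0-1-1
  12 | -110-,011--
  13 | --101,-110-,0-1-1,011--
  14 | 011--  (sole → essential)
  15 | 0--11,0-1-1,011--
  17 | 1--01  (sole → essential)
  20 | 1-10-,101--
  21 | --101,-01-1,1--01,1-10-,101--
  22 | 101--  (sole → essential)
  23 | -01-1,101--
  25 | 1--01,110-1
  26 | 1101-  (sole → essential)
  28 | -110-,1-10-
  29 | --101,-110-,1--01,1-10-
Essential prime implicants: 000-0, 011--, 1--01, 101--, 1101-
Petrick residual → --101, -110-, 0--11
Minimum SOP uses 8 PIs: cd'e + bcd' + a'de + a'b'c'e' + a'bc + ad'e + ab'c + abc'd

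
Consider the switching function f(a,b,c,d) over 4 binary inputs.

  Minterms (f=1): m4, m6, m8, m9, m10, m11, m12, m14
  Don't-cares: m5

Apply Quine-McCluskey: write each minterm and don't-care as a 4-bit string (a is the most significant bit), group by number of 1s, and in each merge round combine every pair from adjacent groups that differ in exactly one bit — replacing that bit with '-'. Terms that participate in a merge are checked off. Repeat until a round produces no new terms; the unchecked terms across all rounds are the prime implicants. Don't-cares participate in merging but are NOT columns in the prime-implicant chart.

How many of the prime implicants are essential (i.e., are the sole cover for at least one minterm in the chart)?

2

[col 0] 0100*, 0101*, 0110*, 1000*, 1001*, 1010*, 1011*, 1100*, 1110*
[col 1] -100*, -110*, 01-0*, 010-, 1-00*, 1-10*, 10-0*, 10-1*, 100-*, 101-*, 11-0*
[col 2] -1-0, 1--0, 10--
Prime implicants: -1-0, 010-, 1--0, 10--
PI chart (minterm → PIs covering it):
  4 | -1-0,010-
  6 | -1-0  (sole → essential)
  8 | 1--0,10--
  9 | 10--  (sole → essential)
  10 | 1--0,10--
  11 | 10--  (sole → essential)
  12 | -1-0,1--0
  14 | -1-0,1--0
Essential prime implicants: -1-0, 10--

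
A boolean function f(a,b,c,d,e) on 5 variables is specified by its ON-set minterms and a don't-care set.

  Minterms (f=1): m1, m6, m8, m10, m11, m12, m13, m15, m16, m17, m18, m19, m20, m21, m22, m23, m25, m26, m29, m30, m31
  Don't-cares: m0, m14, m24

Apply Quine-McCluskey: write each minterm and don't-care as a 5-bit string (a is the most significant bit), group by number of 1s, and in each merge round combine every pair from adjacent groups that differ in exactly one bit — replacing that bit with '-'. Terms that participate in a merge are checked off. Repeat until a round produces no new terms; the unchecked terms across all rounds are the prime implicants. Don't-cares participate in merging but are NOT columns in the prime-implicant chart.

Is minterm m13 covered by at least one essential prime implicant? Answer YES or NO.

NO

Round 0: 00000✓ 00001✓ 00110✓ 01000✓ 01010✓ 01011✓ 01100✓ 01101✓ 01110✓ 01111✓ 10000✓ 10001✓ 10010✓ 10011✓ 10100✓ 10101✓ 10110✓ 10111✓ 11000✓ 11001✓ 11010✓ 11101✓ 11110✓ 11111✓
Round 1: -0000✓ -0001✓ -0110✓ -1000✓ -1010✓ -1101✓ -1110✓ -1111✓ 0-000✓ 0-110✓ 0000-✓ 01-00✓ 01-10✓ 01-11✓ 010-0✓ 0101-✓ 011-0✓ 011-1✓ 0110-✓ 0111-✓ 1-000✓ 1-001✓ 1-010✓ 1-101✓ 1-110✓ 1-111✓ 10-00✓ 10-01✓ 10-10✓ 10-11✓ 100-0✓ 100-1✓ 1000-✓ 1001-✓ 101-0✓ 101-1✓ 1010-✓ 1011-✓ 11-01✓ 11-10✓ 110-0✓ 1100-✓ 111-1✓ 1111-✓
Round 2: --000 --110 -000- -1-10 -10-0 -11-1 -111- 01--0 01-1- 011-- 1--01 1--10 1-0-0 1-00- 1-1-1 1-11- 10--0✓ 10--1✓ 10-0-✓ 10-1-✓ 100--✓ 101--✓
Round 3: 10---
PIs = {--000, --110, -000-, -1-10, -10-0, -11-1, -111-, 01--0, 01-1-, 011--, 1--01, 1--10, 1-0-0, 1-00-, 1-1-1, 1-11-, 10---}
Coverage chart:
  m1: -000- ←essential
  m6: --110 ←essential
  m8: --000,-10-0,01--0
  m10: -1-10,-10-0,01--0,01-1-
  m11: 01-1- ←essential
  m12: 01--0,011--
  m13: -11-1,011--
  m15: -11-1,-111-,01-1-,011--
  m16: --000,-000-,1-0-0,1-00-,10---
  m17: -000-,1--01,1-00-,10---
  m18: 1--10,1-0-0,10---
  m19: 10--- ←essential
  m20: 10--- ←essential
  m21: 1--01,1-1-1,10---
  m22: --110,1--10,1-11-,10---
  m23: 1-1-1,1-11-,10---
  m25: 1--01,1-00-
  m26: -1-10,-10-0,1--10,1-0-0
  m29: -11-1,1--01,1-1-1
  m30: --110,-1-10,-111-,1--10,1-11-
  m31: -11-1,-111-,1-1-1,1-11-
Essential: --110, -000-, 01-1-, 10---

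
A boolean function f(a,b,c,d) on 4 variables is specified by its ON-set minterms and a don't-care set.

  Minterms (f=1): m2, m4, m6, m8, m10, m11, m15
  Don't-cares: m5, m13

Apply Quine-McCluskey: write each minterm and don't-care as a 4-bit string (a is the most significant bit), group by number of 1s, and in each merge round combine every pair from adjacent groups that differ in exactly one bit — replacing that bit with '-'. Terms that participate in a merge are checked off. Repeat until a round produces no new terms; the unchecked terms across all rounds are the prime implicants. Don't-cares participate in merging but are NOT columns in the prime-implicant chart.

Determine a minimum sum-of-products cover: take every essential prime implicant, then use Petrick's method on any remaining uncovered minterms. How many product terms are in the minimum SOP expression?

size-2^0 implicants → 0010(✓)  0100(✓)  0101(✓)  0110(✓)  1000(✓)  1010(✓)  1011(✓)  1101(✓)  1111(✓)
size-2^1 implicants → -010  -101  0-10  01-0  010-  1-11  10-0  101-  11-1
Unchecked terms (primes): -010, -101, 0-10, 01-0, 010-, 1-11, 10-0, 101-, 11-1
Minterm coverage:
  m2 ⊆ -010,0-10
  m4 ⊆ 01-0,010-
  m6 ⊆ 0-10,01-0
  m8 ⊆ 10-0 [E]
  m10 ⊆ -010,10-0,101-
  m11 ⊆ 1-11,101-
  m15 ⊆ 1-11,11-1
E = {10-0}
Petrick residual → -010, 01-0, 1-11
Cover = b'cd' + a'bd' + acd + ab'd'  |cover|=4

4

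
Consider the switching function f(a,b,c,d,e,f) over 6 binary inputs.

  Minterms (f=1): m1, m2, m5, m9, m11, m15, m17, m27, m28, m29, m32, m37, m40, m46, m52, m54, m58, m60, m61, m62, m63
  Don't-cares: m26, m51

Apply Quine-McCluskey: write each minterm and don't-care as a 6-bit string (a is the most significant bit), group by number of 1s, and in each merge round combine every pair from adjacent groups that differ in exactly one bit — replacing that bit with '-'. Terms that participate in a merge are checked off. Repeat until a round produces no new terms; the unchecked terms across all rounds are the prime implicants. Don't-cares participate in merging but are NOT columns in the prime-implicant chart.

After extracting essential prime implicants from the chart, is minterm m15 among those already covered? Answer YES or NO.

[col 0] 000001*, 000010, 000101*, 001001*, 001011*, 001111*, 010001*, 011010*, 011011*, 011100*, 011101*, 100000*, 100101*, 101000*, 101110*, 110011, 110100*, 110110*, 111010*, 111100*, 111101*, 111110*, 111111*
[col 1] -00101, -11010, -11100*, -11101*, 0-0001, 0-1011, 00-001, 000-01, 001-11, 0010-1, 01101-, 01110-*, 1-1110, 10-000, 11-100*, 11-110*, 1101-0*, 111-10, 1111-0*, 1111-1*, 11110-*, 11111-*
[col 2] -1110-, 11-1-0, 1111--
Prime implicants: -00101, -11010, -1110-, 0-0001, 0-1011, 00-001, 000-01, 000010, 001-11, 0010-1, 01101-, 1-1110, 10-000, 11-1-0, 110011, 111-10, 1111--
PI chart (minterm → PIs covering it):
  1 | 0-0001,00-001,000-01
  2 | 000010  (sole → essential)
  5 | -00101,000-01
  9 | 00-001,0010-1
  11 | 0-1011,001-11,0010-1
  15 | 001-11  (sole → essential)
  17 | 0-0001  (sole → essential)
  27 | 0-1011,01101-
  28 | -1110-  (sole → essential)
  29 | -1110-  (sole → essential)
  32 | 10-000  (sole → essential)
  37 | -00101  (sole → essential)
  40 | 10-000  (sole → essential)
  46 | 1-1110  (sole → essential)
  52 | 11-1-0  (sole → essential)
  54 | 11-1-0  (sole → essential)
  58 | -11010,111-10
  60 | -1110-,11-1-0,1111--
  61 | -1110-,1111--
  62 | 1-1110,11-1-0,111-10,1111--
  63 | 1111--  (sole → essential)
Essential prime implicants: -00101, -1110-, 0-0001, 000010, 001-11, 1-1110, 10-000, 11-1-0, 1111--

YES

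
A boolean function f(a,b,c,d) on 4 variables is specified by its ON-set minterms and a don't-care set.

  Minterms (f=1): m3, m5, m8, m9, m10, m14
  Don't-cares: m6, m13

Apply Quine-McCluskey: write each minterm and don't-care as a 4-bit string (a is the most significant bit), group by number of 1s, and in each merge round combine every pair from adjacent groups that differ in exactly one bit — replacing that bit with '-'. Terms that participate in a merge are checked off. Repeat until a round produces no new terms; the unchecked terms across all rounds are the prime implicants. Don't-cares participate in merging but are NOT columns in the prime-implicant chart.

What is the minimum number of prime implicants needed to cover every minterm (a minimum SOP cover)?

size-2^0 implicants → 0011  0101(✓)  0110(✓)  1000(✓)  1001(✓)  1010(✓)  1101(✓)  1110(✓)
size-2^1 implicants → -101  -110  1-01  1-10  10-0  100-
Unchecked terms (primes): -101, -110, 0011, 1-01, 1-10, 10-0, 100-
Minterm coverage:
  m3 ⊆ 0011 [E]
  m5 ⊆ -101 [E]
  m8 ⊆ 10-0,100-
  m9 ⊆ 1-01,100-
  m10 ⊆ 1-10,10-0
  m14 ⊆ -110,1-10
E = {-101, 0011}
Petrick residual → 1-10, 100-
Cover = bc'd + a'b'cd + acd' + ab'c'  |cover|=4

4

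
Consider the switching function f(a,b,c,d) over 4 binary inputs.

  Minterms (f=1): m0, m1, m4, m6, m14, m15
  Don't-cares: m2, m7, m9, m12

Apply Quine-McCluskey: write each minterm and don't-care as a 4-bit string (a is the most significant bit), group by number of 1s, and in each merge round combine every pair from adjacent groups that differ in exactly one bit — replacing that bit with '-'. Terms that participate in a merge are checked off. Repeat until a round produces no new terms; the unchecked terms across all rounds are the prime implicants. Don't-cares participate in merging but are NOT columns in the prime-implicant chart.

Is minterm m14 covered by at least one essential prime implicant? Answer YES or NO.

YES

Round 0: 0000✓ 0001✓ 0010✓ 0100✓ 0110✓ 0111✓ 1001✓ 1100✓ 1110✓ 1111✓
Round 1: -001 -100✓ -110✓ -111✓ 0-00✓ 0-10✓ 00-0✓ 000- 01-0✓ 011-✓ 11-0✓ 111-✓
Round 2: -1-0 -11- 0--0
PIs = {-001, -1-0, -11-, 0--0, 000-}
Coverage chart:
  m0: 0--0,000-
  m1: -001,000-
  m4: -1-0,0--0
  m6: -1-0,-11-,0--0
  m14: -1-0,-11-
  m15: -11- ←essential
Essential: -11-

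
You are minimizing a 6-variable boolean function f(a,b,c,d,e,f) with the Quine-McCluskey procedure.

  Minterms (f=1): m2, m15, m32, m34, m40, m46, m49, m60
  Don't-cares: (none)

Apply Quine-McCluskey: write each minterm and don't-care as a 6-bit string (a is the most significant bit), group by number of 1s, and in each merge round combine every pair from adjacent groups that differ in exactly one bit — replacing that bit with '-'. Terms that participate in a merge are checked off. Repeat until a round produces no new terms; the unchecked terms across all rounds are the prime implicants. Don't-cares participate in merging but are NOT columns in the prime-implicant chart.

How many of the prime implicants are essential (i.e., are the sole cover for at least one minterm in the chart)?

size-2^0 implicants → 000010(✓)  001111  100000(✓)  100010(✓)  101000(✓)  101110  110001  111100
size-2^1 implicants → -00010  10-000  1000-0
Unchecked terms (primes): -00010, 001111, 10-000, 1000-0, 101110, 110001, 111100
Minterm coverage:
  m2 ⊆ -00010 [E]
  m15 ⊆ 001111 [E]
  m32 ⊆ 10-000,1000-0
  m34 ⊆ -00010,1000-0
  m40 ⊆ 10-000 [E]
  m46 ⊆ 101110 [E]
  m49 ⊆ 110001 [E]
  m60 ⊆ 111100 [E]
E = {-00010, 001111, 10-000, 101110, 110001, 111100}

6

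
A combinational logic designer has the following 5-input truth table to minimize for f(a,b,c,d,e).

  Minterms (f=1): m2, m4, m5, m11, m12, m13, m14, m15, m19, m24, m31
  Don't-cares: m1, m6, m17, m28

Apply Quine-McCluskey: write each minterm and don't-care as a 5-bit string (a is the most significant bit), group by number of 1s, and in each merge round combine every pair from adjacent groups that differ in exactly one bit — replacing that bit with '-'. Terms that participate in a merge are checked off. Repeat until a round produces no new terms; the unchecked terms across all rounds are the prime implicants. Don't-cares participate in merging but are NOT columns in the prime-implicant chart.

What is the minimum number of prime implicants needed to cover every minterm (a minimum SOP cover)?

7

size-2^0 implicants → 00001(✓)  00010(✓)  00100(✓)  00101(✓)  00110(✓)  01011(✓)  01100(✓)  01101(✓)  01110(✓)  01111(✓)  10001(✓)  10011(✓)  11000(✓)  11100(✓)  11111(✓)
size-2^1 implicants → -0001  -1100  -1111  0-100(✓)  0-101(✓)  0-110(✓)  00-01  00-10  001-0(✓)  0010-(✓)  01-11  011-0(✓)  011-1(✓)  0110-(✓)  0111-(✓)  100-1  11-00
size-2^2 implicants → 0-1-0  0-10-  011--
Unchecked terms (primes): -0001, -1100, -1111, 0-1-0, 0-10-, 00-01, 00-10, 01-11, 011--, 100-1, 11-00
Minterm coverage:
  m2 ⊆ 00-10 [E]
  m4 ⊆ 0-1-0,0-10-
  m5 ⊆ 0-10-,00-01
  m11 ⊆ 01-11 [E]
  m12 ⊆ -1100,0-1-0,0-10-,011--
  m13 ⊆ 0-10-,011--
  m14 ⊆ 0-1-0,011--
  m15 ⊆ -1111,01-11,011--
  m19 ⊆ 100-1 [E]
  m24 ⊆ 11-00 [E]
  m31 ⊆ -1111 [E]
E = {-1111, 00-10, 01-11, 100-1, 11-00}
Petrick residual → 0-1-0, 0-10-
Cover = bcde + a'ce' + a'cd' + a'b'de' + a'bde + ab'c'e + abd'e'  |cover|=7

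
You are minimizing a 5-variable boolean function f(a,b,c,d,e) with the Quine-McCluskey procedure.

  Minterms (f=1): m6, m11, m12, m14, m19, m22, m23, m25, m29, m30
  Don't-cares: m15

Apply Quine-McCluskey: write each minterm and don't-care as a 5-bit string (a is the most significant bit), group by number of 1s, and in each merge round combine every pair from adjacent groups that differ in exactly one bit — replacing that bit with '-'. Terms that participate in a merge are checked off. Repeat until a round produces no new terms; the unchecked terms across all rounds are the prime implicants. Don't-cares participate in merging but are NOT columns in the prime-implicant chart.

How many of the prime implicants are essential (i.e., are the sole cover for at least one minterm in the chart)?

5

[col 0] 00110*, 01011*, 01100*, 01110*, 01111*, 10011*, 10110*, 10111*, 11001*, 11101*, 11110*
[col 1] -0110*, -1110*, 0-110*, 01-11, 011-0, 0111-, 1-110*, 10-11, 1011-, 11-01
[col 2] --110
Prime implicants: --110, 01-11, 011-0, 0111-, 10-11, 1011-, 11-01
PI chart (minterm → PIs covering it):
  6 | --110  (sole → essential)
  11 | 01-11  (sole → essential)
  12 | 011-0  (sole → essential)
  14 | --110,011-0,0111-
  19 | 10-11  (sole → essential)
  22 | --110,1011-
  23 | 10-11,1011-
  25 | 11-01  (sole → essential)
  29 | 11-01  (sole → essential)
  30 | --110  (sole → essential)
Essential prime implicants: --110, 01-11, 011-0, 10-11, 11-01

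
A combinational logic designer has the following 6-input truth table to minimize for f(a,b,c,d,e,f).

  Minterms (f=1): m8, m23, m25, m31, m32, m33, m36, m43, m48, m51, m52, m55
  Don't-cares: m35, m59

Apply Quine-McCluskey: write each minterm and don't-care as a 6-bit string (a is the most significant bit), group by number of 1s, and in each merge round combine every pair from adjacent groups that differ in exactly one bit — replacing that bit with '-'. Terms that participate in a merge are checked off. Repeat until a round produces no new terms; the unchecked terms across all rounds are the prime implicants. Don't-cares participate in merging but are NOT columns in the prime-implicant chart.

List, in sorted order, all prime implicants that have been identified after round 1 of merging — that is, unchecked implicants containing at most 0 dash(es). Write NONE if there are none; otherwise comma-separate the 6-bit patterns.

001000, 011001

[col 0] 001000, 010111*, 011001, 011111*, 100000*, 100001*, 100011*, 100100*, 101011*, 110000*, 110011*, 110100*, 110111*, 111011*
[col 1] -10111, 01-111, 1-0000*, 1-0011*, 1-0100*, 1-1011*, 10-011*, 100-00*, 1000-1, 10000-, 11-011*, 110-00*, 110-11
[col 2] 1--011, 1-0-00
Prime implicants: -10111, 001000, 01-111, 011001, 1--011, 1-0-00, 1000-1, 10000-, 110-11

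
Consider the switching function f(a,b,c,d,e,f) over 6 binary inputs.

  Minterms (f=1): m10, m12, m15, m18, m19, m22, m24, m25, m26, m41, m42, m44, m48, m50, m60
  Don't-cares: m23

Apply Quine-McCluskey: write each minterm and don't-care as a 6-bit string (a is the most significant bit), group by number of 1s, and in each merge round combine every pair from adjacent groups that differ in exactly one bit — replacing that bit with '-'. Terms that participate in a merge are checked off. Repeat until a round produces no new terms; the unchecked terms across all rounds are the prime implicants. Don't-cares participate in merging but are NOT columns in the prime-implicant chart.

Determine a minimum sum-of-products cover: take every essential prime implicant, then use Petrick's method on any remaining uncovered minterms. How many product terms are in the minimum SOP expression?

size-2^0 implicants → 001010(✓)  001100(✓)  001111  010010(✓)  010011(✓)  010110(✓)  010111(✓)  011000(✓)  011001(✓)  011010(✓)  101001  101010(✓)  101100(✓)  110000(✓)  110010(✓)  111100(✓)
size-2^1 implicants → -01010  -01100  -10010  0-1010  01-010  010-10(✓)  010-11(✓)  01001-(✓)  01011-(✓)  0110-0  01100-  1-1100  1100-0
size-2^2 implicants → 010-1-
Unchecked terms (primes): -01010, -01100, -10010, 0-1010, 001111, 01-010, 010-1-, 0110-0, 01100-, 1-1100, 101001, 1100-0
Minterm coverage:
  m10 ⊆ -01010,0-1010
  m12 ⊆ -01100 [E]
  m15 ⊆ 001111 [E]
  m18 ⊆ -10010,01-010,010-1-
  m19 ⊆ 010-1- [E]
  m22 ⊆ 010-1- [E]
  m24 ⊆ 0110-0,01100-
  m25 ⊆ 01100- [E]
  m26 ⊆ 0-1010,01-010,0110-0
  m41 ⊆ 101001 [E]
  m42 ⊆ -01010 [E]
  m44 ⊆ -01100,1-1100
  m48 ⊆ 1100-0 [E]
  m50 ⊆ -10010,1100-0
  m60 ⊆ 1-1100 [E]
E = {-01010, -01100, 001111, 010-1-, 01100-, 1-1100, 101001, 1100-0}
Petrick residual → 0-1010
Cover = b'cd'ef' + b'cde'f' + a'cd'ef' + a'b'cdef + a'bc'e + a'bcd'e' + acde'f' + ab'cd'e'f + abc'd'f'  |cover|=9

9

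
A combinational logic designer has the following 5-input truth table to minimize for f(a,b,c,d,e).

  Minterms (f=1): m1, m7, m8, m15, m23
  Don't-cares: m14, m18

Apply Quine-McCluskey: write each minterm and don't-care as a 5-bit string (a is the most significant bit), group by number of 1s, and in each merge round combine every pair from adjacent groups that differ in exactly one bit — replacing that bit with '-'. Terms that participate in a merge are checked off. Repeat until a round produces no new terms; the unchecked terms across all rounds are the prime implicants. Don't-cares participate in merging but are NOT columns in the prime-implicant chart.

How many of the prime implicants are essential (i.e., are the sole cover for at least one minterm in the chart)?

[col 0] 00001, 00111*, 01000, 01110*, 01111*, 10010, 10111*
[col 1] -0111, 0-111, 0111-
Prime implicants: -0111, 0-111, 00001, 01000, 0111-, 10010
PI chart (minterm → PIs covering it):
  1 | 00001  (sole → essential)
  7 | -0111,0-111
  8 | 01000  (sole → essential)
  15 | 0-111,0111-
  23 | -0111  (sole → essential)
Essential prime implicants: -0111, 00001, 01000

3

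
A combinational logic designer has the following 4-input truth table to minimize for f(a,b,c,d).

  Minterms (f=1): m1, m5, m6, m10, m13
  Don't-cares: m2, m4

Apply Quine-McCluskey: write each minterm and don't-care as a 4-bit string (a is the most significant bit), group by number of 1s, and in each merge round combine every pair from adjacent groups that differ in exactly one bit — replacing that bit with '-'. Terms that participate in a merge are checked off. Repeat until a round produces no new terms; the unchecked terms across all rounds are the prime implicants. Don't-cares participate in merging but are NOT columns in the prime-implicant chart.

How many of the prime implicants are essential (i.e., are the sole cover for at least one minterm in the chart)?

3

Round 0: 0001✓ 0010✓ 0100✓ 0101✓ 0110✓ 1010✓ 1101✓
Round 1: -010 -101 0-01 0-10 01-0 010-
PIs = {-010, -101, 0-01, 0-10, 01-0, 010-}
Coverage chart:
  m1: 0-01 ←essential
  m5: -101,0-01,010-
  m6: 0-10,01-0
  m10: -010 ←essential
  m13: -101 ←essential
Essential: -010, -101, 0-01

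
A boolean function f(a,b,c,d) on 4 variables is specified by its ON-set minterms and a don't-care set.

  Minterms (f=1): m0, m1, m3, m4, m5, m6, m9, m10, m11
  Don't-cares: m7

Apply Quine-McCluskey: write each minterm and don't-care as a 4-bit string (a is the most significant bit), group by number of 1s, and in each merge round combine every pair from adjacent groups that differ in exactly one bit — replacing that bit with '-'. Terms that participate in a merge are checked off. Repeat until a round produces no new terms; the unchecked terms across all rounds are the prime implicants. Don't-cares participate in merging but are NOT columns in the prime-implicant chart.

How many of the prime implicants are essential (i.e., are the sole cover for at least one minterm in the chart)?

4

[col 0] 0000*, 0001*, 0011*, 0100*, 0101*, 0110*, 0111*, 1001*, 1010*, 1011*
[col 1] -001*, -011*, 0-00*, 0-01*, 0-11*, 00-1*, 000-*, 01-0*, 01-1*, 010-*, 011-*, 10-1*, 101-
[col 2] -0-1, 0--1, 0-0-, 01--
Prime implicants: -0-1, 0--1, 0-0-, 01--, 101-
PI chart (minterm → PIs covering it):
  0 | 0-0-  (sole → essential)
  1 | -0-1,0--1,0-0-
  3 | -0-1,0--1
  4 | 0-0-,01--
  5 | 0--1,0-0-,01--
  6 | 01--  (sole → essential)
  9 | -0-1  (sole → essential)
  10 | 101-  (sole → essential)
  11 | -0-1,101-
Essential prime implicants: -0-1, 0-0-, 01--, 101-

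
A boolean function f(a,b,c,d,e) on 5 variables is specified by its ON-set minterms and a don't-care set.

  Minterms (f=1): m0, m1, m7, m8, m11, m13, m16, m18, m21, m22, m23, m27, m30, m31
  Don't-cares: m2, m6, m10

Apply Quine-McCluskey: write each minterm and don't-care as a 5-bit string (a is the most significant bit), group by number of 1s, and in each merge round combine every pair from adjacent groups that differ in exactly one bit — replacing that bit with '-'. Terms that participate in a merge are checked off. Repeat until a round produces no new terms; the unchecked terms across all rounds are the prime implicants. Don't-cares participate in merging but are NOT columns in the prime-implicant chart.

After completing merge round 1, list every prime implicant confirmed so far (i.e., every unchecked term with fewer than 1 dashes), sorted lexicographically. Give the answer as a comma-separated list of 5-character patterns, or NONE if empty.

01101

Round 0: 00000✓ 00001✓ 00010✓ 00110✓ 00111✓ 01000✓ 01010✓ 01011✓ 01101 10000✓ 10010✓ 10101✓ 10110✓ 10111✓ 11011✓ 11110✓ 11111✓
Round 1: -0000✓ -0010✓ -0110✓ -0111✓ -1011 0-000✓ 0-010✓ 00-10✓ 000-0✓ 0000- 0011-✓ 010-0✓ 0101- 1-110✓ 1-111✓ 10-10✓ 100-0✓ 101-1 1011-✓ 11-11 1111-✓
Round 2: -0-10 -00-0 -011- 0-0-0 1-11-
PIs = {-0-10, -00-0, -011-, -1011, 0-0-0, 0000-, 0101-, 01101, 1-11-, 101-1, 11-11}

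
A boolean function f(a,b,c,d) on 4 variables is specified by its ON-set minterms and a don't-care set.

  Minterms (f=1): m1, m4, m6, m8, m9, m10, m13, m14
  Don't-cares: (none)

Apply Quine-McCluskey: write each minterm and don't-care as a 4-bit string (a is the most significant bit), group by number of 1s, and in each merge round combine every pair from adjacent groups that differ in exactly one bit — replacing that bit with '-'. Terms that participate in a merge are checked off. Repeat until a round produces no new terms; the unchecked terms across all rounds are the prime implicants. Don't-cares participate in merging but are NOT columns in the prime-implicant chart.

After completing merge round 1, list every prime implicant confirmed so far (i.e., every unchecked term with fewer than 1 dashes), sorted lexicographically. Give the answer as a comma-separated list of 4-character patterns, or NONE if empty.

[col 0] 0001*, 0100*, 0110*, 1000*, 1001*, 1010*, 1101*, 1110*
[col 1] -001, -110, 01-0, 1-01, 1-10, 10-0, 100-
Prime implicants: -001, -110, 01-0, 1-01, 1-10, 10-0, 100-

NONE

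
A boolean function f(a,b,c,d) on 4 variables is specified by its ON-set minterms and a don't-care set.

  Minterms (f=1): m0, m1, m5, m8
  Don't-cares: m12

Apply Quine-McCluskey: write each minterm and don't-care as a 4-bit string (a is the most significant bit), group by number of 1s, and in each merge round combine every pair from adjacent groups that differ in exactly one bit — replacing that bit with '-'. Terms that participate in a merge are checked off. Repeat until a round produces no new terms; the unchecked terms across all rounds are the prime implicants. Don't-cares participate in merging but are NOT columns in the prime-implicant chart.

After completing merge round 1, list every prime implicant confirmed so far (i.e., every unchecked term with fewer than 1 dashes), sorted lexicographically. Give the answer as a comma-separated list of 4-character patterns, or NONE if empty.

NONE

[col 0] 0000*, 0001*, 0101*, 1000*, 1100*
[col 1] -000, 0-01, 000-, 1-00
Prime implicants: -000, 0-01, 000-, 1-00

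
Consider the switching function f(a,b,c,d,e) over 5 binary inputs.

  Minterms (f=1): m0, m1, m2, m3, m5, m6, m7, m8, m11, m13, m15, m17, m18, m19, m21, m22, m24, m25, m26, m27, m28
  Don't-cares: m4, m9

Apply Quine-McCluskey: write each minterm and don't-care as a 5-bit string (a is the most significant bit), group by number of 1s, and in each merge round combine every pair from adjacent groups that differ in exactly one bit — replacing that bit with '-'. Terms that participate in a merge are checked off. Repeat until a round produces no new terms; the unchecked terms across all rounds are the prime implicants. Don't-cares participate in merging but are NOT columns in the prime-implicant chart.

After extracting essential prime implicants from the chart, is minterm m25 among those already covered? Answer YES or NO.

[col 0] 00000*, 00001*, 00010*, 00011*, 00100*, 00101*, 00110*, 00111*, 01000*, 01001*, 01011*, 01101*, 01111*, 10001*, 10010*, 10011*, 10101*, 10110*, 11000*, 11001*, 11010*, 11011*, 11100*
[col 1] -0001*, -0010*, -0011*, -0101*, -0110*, -1000*, -1001*, -1011*, 0-000*, 0-001*, 0-011*, 0-101*, 0-111*, 00-00*, 00-01*, 00-10*, 00-11*, 000-0*, 000-1*, 0000-*, 0001-*, 001-0*, 001-1*, 0010-*, 0011-*, 01-01*, 01-11*, 010-1*, 0100-*, 011-1*, 1-001*, 1-010*, 1-011*, 10-01*, 10-10*, 100-1*, 1001-*, 11-00, 110-0*, 110-1*, 1100-*, 1101-*
[col 2] --001*, --011*, -0-01, -0-10, -00-1*, -001-, -10-1*, -100-, 0--01*, 0--11*, 0-0-1*, 0-00-, 0-1-1*, 00--0*, 00--1*, 00-0-*, 00-1-*, 000--*, 001--*, 01--1*, 1-0-1*, 1-01-, 110--
[col 3] --0-1, 0---1, 00---
Prime implicants: --0-1, -0-01, -0-10, -001-, -100-, 0---1, 0-00-, 00---, 1-01-, 11-00, 110--
PI chart (minterm → PIs covering it):
  0 | 0-00-,00---
  1 | --0-1,-0-01,0---1,0-00-,00---
  2 | -0-10,-001-,00---
  3 | --0-1,-001-,0---1,00---
  5 | -0-01,0---1,00---
  6 | -0-10,00---
  7 | 0---1,00---
  8 | -100-,0-00-
  11 | --0-1,0---1
  13 | 0---1  (sole → essential)
  15 | 0---1  (sole → essential)
  17 | --0-1,-0-01
  18 | -0-10,-001-,1-01-
  19 | --0-1,-001-,1-01-
  21 | -0-01  (sole → essential)
  22 | -0-10  (sole → essential)
  24 | -100-,11-00,110--
  25 | --0-1,-100-,110--
  26 | 1-01-,110--
  27 | --0-1,1-01-,110--
  28 | 11-00  (sole → essential)
Essential prime implicants: -0-01, -0-10, 0---1, 11-00

NO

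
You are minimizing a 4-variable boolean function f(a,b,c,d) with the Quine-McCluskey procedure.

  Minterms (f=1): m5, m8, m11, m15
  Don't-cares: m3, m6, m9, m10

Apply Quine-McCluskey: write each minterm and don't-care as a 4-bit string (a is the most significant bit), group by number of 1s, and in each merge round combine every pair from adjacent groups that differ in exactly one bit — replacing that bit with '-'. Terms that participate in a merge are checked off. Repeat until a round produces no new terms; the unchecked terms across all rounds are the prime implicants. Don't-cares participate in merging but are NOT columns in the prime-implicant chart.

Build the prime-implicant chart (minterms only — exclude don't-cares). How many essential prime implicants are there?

3

[col 0] 0011*, 0101, 0110, 1000*, 1001*, 1010*, 1011*, 1111*
[col 1] -011, 1-11, 10-0*, 10-1*, 100-*, 101-*
[col 2] 10--
Prime implicants: -011, 0101, 0110, 1-11, 10--
PI chart (minterm → PIs covering it):
  5 | 0101  (sole → essential)
  8 | 10--  (sole → essential)
  11 | -011,1-11,10--
  15 | 1-11  (sole → essential)
Essential prime implicants: 0101, 1-11, 10--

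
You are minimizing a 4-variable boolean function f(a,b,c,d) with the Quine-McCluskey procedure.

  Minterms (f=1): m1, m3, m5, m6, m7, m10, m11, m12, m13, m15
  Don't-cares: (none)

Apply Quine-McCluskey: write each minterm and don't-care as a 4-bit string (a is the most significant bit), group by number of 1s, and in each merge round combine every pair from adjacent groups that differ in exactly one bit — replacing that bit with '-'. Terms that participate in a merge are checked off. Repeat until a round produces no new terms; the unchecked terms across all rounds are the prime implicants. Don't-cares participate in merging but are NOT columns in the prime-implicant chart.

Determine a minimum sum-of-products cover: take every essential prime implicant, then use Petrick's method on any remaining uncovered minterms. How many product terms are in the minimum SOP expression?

[col 0] 0001*, 0011*, 0101*, 0110*, 0111*, 1010*, 1011*, 1100*, 1101*, 1111*
[col 1] -011*, -101*, -111*, 0-01*, 0-11*, 00-1*, 01-1*, 011-, 1-11*, 101-, 11-1*, 110-
[col 2] --11, -1-1, 0--1
Prime implicants: --11, -1-1, 0--1, 011-, 101-, 110-
PI chart (minterm → PIs covering it):
  1 | 0--1  (sole → essential)
  3 | --11,0--1
  5 | -1-1,0--1
  6 | 011-  (sole → essential)
  7 | --11,-1-1,0--1,011-
  10 | 101-  (sole → essential)
  11 | --11,101-
  12 | 110-  (sole → essential)
  13 | -1-1,110-
  15 | --11,-1-1
Essential prime implicants: 0--1, 011-, 101-, 110-
Petrick residual → --11
Minimum SOP uses 5 PIs: cd + a'd + a'bc + ab'c + abc'

5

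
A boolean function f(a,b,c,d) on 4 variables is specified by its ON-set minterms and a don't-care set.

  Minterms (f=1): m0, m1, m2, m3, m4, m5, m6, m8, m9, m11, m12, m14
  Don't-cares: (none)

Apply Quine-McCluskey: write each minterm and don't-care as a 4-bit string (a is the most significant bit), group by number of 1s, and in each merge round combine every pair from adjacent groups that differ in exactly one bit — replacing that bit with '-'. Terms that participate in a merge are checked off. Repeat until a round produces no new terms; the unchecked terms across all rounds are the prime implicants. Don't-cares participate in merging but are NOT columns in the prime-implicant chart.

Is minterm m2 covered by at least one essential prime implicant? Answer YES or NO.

Round 0: 0000✓ 0001✓ 0010✓ 0011✓ 0100✓ 0101✓ 0110✓ 1000✓ 1001✓ 1011✓ 1100✓ 1110✓
Round 1: -000✓ -001✓ -011✓ -100✓ -110✓ 0-00✓ 0-01✓ 0-10✓ 00-0✓ 00-1✓ 000-✓ 001-✓ 01-0✓ 010-✓ 1-00✓ 10-1✓ 100-✓ 11-0✓
Round 2: --00 -0-1 -00- -1-0 0--0 0-0- 00--
PIs = {--00, -0-1, -00-, -1-0, 0--0, 0-0-, 00--}
Coverage chart:
  m0: --00,-00-,0--0,0-0-,00--
  m1: -0-1,-00-,0-0-,00--
  m2: 0--0,00--
  m3: -0-1,00--
  m4: --00,-1-0,0--0,0-0-
  m5: 0-0- ←essential
  m6: -1-0,0--0
  m8: --00,-00-
  m9: -0-1,-00-
  m11: -0-1 ←essential
  m12: --00,-1-0
  m14: -1-0 ←essential
Essential: -0-1, -1-0, 0-0-

NO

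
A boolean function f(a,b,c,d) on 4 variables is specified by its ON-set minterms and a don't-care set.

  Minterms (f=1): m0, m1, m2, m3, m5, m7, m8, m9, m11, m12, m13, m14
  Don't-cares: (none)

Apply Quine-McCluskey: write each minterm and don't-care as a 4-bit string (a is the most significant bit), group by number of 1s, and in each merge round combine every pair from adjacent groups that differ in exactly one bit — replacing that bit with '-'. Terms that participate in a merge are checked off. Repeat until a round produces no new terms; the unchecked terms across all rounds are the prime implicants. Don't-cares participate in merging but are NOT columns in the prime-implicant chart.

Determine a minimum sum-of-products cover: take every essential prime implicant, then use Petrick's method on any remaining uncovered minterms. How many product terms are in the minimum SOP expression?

[col 0] 0000*, 0001*, 0010*, 0011*, 0101*, 0111*, 1000*, 1001*, 1011*, 1100*, 1101*, 1110*
[col 1] -000*, -001*, -011*, -101*, 0-01*, 0-11*, 00-0*, 00-1*, 000-*, 001-*, 01-1*, 1-00*, 1-01*, 10-1*, 100-*, 11-0, 110-*
[col 2] --01, -0-1, -00-, 0--1, 00--, 1-0-
Prime implicants: --01, -0-1, -00-, 0--1, 00--, 1-0-, 11-0
PI chart (minterm → PIs covering it):
  0 | -00-,00--
  1 | --01,-0-1,-00-,0--1,00--
  2 | 00--  (sole → essential)
  3 | -0-1,0--1,00--
  5 | --01,0--1
  7 | 0--1  (sole → essential)
  8 | -00-,1-0-
  9 | --01,-0-1,-00-,1-0-
  11 | -0-1  (sole → essential)
  12 | 1-0-,11-0
  13 | --01,1-0-
  14 | 11-0  (sole → essential)
Essential prime implicants: -0-1, 0--1, 00--, 11-0
Petrick residual → 1-0-
Minimum SOP uses 5 PIs: b'd + a'd + a'b' + ac' + abd'

5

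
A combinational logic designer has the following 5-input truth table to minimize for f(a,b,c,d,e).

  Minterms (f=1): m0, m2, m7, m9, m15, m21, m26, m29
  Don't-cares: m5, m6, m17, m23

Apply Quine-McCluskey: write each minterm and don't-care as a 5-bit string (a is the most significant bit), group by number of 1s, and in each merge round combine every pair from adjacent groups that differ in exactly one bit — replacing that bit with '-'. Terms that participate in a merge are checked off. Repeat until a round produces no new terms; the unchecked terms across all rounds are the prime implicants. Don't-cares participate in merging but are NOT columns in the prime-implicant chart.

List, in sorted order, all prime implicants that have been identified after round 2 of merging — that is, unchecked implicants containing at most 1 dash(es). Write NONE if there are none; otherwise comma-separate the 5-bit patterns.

0-111, 00-10, 000-0, 0011-, 01001, 1-101, 10-01, 11010

size-2^0 implicants → 00000(✓)  00010(✓)  00101(✓)  00110(✓)  00111(✓)  01001  01111(✓)  10001(✓)  10101(✓)  10111(✓)  11010  11101(✓)
size-2^1 implicants → -0101(✓)  -0111(✓)  0-111  00-10  000-0  001-1(✓)  0011-  1-101  10-01  101-1(✓)
size-2^2 implicants → -01-1
Unchecked terms (primes): -01-1, 0-111, 00-10, 000-0, 0011-, 01001, 1-101, 10-01, 11010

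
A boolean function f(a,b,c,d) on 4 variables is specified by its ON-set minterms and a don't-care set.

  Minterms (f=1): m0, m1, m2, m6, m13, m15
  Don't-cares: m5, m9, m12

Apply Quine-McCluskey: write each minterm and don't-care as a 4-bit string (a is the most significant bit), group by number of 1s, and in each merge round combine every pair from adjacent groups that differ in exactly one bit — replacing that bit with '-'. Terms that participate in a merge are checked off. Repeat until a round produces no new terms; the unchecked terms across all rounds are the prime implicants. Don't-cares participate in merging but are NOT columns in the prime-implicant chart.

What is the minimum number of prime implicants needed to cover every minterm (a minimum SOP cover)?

3

size-2^0 implicants → 0000(✓)  0001(✓)  0010(✓)  0101(✓)  0110(✓)  1001(✓)  1100(✓)  1101(✓)  1111(✓)
size-2^1 implicants → -001(✓)  -101(✓)  0-01(✓)  0-10  00-0  000-  1-01(✓)  11-1  110-
size-2^2 implicants → --01
Unchecked terms (primes): --01, 0-10, 00-0, 000-, 11-1, 110-
Minterm coverage:
  m0 ⊆ 00-0,000-
  m1 ⊆ --01,000-
  m2 ⊆ 0-10,00-0
  m6 ⊆ 0-10 [E]
  m13 ⊆ --01,11-1,110-
  m15 ⊆ 11-1 [E]
E = {0-10, 11-1}
Petrick residual → 000-
Cover = a'cd' + a'b'c' + abd  |cover|=3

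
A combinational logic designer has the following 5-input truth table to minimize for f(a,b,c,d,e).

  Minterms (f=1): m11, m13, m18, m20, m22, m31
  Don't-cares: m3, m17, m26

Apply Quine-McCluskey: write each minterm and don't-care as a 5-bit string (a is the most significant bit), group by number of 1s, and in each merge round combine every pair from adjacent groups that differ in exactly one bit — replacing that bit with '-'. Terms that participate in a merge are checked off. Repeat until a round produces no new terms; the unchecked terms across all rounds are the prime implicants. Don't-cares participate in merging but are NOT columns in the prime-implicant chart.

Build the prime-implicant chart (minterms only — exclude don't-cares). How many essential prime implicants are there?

Round 0: 00011✓ 01011✓ 01101 10001 10010✓ 10100✓ 10110✓ 11010✓ 11111
Round 1: 0-011 1-010 10-10 101-0
PIs = {0-011, 01101, 1-010, 10-10, 10001, 101-0, 11111}
Coverage chart:
  m11: 0-011 ←essential
  m13: 01101 ←essential
  m18: 1-010,10-10
  m20: 101-0 ←essential
  m22: 10-10,101-0
  m31: 11111 ←essential
Essential: 0-011, 01101, 101-0, 11111

4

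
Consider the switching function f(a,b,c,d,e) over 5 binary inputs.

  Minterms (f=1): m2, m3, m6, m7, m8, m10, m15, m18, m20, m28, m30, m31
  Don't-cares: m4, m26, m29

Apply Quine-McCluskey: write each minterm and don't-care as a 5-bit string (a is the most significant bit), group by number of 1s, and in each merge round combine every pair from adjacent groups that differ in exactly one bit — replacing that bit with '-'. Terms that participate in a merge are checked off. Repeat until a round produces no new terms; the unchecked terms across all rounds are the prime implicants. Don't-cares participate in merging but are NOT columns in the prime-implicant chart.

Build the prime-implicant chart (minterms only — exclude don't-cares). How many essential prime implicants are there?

3

size-2^0 implicants → 00010(✓)  00011(✓)  00100(✓)  00110(✓)  00111(✓)  01000(✓)  01010(✓)  01111(✓)  10010(✓)  10100(✓)  11010(✓)  11100(✓)  11101(✓)  11110(✓)  11111(✓)
size-2^1 implicants → -0010(✓)  -0100  -1010(✓)  -1111  0-010(✓)  0-111  00-10(✓)  00-11(✓)  0001-(✓)  001-0  0011-(✓)  010-0  1-010(✓)  1-100  11-10  111-0(✓)  111-1(✓)  1110-(✓)  1111-(✓)
size-2^2 implicants → --010  00-1-  111--
Unchecked terms (primes): --010, -0100, -1111, 0-111, 00-1-, 001-0, 010-0, 1-100, 11-10, 111--
Minterm coverage:
  m2 ⊆ --010,00-1-
  m3 ⊆ 00-1- [E]
  m6 ⊆ 00-1-,001-0
  m7 ⊆ 0-111,00-1-
  m8 ⊆ 010-0 [E]
  m10 ⊆ --010,010-0
  m15 ⊆ -1111,0-111
  m18 ⊆ --010 [E]
  m20 ⊆ -0100,1-100
  m28 ⊆ 1-100,111--
  m30 ⊆ 11-10,111--
  m31 ⊆ -1111,111--
E = {--010, 00-1-, 010-0}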